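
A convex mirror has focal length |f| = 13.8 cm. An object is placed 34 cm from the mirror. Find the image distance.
f = −13.8 cm (convex); 1/di = 1/f − 1/do → di = -9.816 cm (virtual image, behind mirror)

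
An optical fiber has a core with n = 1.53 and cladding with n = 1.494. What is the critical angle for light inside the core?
θc = arcsin(n_cladding/n_core) = 77.55°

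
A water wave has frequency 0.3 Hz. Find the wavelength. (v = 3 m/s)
λ = v/f = 10 m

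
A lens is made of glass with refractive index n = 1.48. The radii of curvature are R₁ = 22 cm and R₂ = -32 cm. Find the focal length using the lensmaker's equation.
1/f = (n − 1)(1/R₁ − 1/R₂) → f = 27.16 cm (converging lens)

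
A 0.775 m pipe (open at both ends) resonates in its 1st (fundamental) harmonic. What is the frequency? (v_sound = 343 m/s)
fₙ = nv/(2L) = 221.3 Hz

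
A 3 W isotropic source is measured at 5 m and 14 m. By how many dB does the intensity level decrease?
Δβ = 20·log₁₀(r₂/r₁) = 8.943 dB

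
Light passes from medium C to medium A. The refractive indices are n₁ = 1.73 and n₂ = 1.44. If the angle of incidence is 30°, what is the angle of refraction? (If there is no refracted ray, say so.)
sin θ₂ = (n₁/n₂)·sin θ₁ = 0.6007 → θ₂ = 36.92°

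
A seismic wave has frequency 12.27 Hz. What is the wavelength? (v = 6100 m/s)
λ = v/f = 497.1 m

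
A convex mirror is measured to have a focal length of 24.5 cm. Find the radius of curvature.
R = 2|f| = 49 cm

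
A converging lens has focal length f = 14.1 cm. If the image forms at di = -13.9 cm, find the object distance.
1/do = 1/f − 1/di → do = 7 cm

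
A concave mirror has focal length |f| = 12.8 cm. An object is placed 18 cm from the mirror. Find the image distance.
f = +12.8 cm (concave); 1/di = 1/f − 1/do → di = 44.31 cm (real image, in front of mirror)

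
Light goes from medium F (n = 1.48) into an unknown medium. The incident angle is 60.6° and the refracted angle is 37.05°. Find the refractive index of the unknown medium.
n₂ = n₁·sin θ₁ / sin θ₂ = 2.14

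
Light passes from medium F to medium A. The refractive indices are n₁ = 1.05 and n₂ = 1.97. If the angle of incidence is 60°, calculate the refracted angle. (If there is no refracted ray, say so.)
sin θ₂ = (n₁/n₂)·sin θ₁ = 0.4616 → θ₂ = 27.49°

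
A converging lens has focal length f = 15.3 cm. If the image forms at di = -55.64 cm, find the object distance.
1/do = 1/f − 1/di → do = 12 cm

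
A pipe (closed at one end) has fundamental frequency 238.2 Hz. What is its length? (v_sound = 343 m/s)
L = v/(4f₁) = 0.36 m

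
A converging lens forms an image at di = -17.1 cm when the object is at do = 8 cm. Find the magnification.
M = −di/do = 2.138 (upright image)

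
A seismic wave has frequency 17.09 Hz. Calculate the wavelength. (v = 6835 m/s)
λ = v/f = 399.9 m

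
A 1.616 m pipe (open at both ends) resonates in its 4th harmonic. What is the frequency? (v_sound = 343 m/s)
fₙ = nv/(2L) = 424.5 Hz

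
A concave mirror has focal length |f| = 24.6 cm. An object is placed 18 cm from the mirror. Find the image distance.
f = +24.6 cm (concave); 1/di = 1/f − 1/do → di = -67.09 cm (virtual image, behind mirror)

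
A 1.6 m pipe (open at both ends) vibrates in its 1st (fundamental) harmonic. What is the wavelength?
λₙ = 2L/n = 3.2 m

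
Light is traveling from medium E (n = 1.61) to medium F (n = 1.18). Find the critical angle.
θc = arcsin(n₂/n₁) = 47.13°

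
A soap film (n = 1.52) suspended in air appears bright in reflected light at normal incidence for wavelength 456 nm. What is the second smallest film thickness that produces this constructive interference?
2nt = (m − ½)λ with m = 2 → t = (m − ½)λ/(2n) = 225 nm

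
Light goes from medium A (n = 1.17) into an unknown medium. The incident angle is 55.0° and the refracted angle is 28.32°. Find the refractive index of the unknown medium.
n₂ = n₁·sin θ₁ / sin θ₂ = 2.02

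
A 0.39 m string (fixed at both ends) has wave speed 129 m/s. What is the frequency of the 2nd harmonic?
fₙ = nv/(2L) = 330.8 Hz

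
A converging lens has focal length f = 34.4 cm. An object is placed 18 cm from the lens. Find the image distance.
1/di = 1/f − 1/do → di = -37.76 cm (virtual image)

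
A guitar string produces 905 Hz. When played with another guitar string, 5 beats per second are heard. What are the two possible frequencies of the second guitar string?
f₂ = 905 ± 5 Hz → 910 Hz or 900 Hz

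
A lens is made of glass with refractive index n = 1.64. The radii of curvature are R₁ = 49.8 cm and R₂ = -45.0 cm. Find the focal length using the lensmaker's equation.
1/f = (n − 1)(1/R₁ − 1/R₂) → f = 36.94 cm (converging lens)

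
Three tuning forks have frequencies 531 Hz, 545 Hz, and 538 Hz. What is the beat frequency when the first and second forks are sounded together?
14 Hz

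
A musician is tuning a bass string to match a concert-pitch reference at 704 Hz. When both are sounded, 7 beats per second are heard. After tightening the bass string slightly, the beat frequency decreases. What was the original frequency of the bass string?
697 Hz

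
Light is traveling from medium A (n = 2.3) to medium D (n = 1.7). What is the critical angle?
θc = arcsin(n₂/n₁) = 47.66°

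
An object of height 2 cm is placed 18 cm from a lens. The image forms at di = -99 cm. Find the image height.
hi = (-di/do) × ho = 11 cm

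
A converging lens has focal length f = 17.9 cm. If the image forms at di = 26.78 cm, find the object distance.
1/do = 1/f − 1/di → do = 53.98 cm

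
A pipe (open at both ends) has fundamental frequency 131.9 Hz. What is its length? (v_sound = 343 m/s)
L = v/(2f₁) = 1.3 m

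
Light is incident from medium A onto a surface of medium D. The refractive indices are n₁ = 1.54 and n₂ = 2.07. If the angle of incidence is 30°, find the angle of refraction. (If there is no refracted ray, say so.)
sin θ₂ = (n₁/n₂)·sin θ₁ = 0.372 → θ₂ = 21.84°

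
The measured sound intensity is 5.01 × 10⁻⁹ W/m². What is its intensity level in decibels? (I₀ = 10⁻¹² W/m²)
β = 10·log₁₀(I/I₀) = 37 dB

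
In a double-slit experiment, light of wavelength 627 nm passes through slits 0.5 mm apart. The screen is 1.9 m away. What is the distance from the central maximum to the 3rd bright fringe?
y = mλL/d = 7.148 mm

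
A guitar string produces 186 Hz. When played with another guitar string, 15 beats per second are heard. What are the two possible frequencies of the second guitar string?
f₂ = 186 ± 15 Hz → 201 Hz or 171 Hz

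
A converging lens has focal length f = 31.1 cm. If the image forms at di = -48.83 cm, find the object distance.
1/do = 1/f − 1/di → do = 19 cm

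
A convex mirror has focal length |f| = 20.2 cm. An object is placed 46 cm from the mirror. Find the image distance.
f = −20.2 cm (convex); 1/di = 1/f − 1/do → di = -14.04 cm (virtual image, behind mirror)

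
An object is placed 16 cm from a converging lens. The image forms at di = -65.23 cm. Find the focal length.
1/f = 1/do + 1/di → f = 21.2 cm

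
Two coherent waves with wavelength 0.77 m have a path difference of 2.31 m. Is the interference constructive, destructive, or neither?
constructive — path difference = 3λ, a whole number of wavelengths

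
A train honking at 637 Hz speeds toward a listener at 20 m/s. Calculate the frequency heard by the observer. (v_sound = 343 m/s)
f_obs = f·v/(v − v_s) = 676.4 Hz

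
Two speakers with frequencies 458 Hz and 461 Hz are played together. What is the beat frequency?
3 Hz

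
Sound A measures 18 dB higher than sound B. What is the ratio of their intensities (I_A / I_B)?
I_A/I_B = 10^(Δβ/10) = 63.1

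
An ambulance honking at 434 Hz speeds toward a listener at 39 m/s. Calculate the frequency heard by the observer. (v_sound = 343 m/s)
f_obs = f·v/(v − v_s) = 489.7 Hz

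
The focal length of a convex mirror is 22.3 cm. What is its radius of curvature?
R = 2|f| = 44.6 cm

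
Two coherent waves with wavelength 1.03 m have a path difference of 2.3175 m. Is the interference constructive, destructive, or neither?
neither (partial) — path difference = 2.25λ, neither a whole number of wavelengths nor an odd multiple of λ/2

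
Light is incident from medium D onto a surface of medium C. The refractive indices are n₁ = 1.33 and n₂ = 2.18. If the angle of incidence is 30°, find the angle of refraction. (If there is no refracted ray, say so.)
sin θ₂ = (n₁/n₂)·sin θ₁ = 0.305 → θ₂ = 17.76°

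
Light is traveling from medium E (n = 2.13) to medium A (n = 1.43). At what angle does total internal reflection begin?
θc = arcsin(n₂/n₁) = 42.17°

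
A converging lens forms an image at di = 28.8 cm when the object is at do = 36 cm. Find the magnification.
M = −di/do = -0.8 (inverted image)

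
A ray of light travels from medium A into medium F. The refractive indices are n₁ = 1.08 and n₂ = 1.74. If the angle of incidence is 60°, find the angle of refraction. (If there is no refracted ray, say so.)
sin θ₂ = (n₁/n₂)·sin θ₁ = 0.5375 → θ₂ = 32.52°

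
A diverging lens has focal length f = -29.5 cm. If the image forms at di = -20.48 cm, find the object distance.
1/do = 1/f − 1/di → do = 66.98 cm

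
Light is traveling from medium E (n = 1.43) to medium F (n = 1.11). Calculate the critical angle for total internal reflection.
θc = arcsin(n₂/n₁) = 50.92°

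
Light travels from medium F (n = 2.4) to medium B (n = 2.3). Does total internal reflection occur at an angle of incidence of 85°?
θc = arcsin(n₂/n₁) = 73.4°; 85° > θc, so yes — total internal reflection.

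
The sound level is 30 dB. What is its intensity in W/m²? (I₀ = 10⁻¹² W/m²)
I = I₀·10^(β/10) = 1.00 × 10⁻⁹ W/m²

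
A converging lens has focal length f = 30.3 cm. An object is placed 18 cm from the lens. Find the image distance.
1/di = 1/f − 1/do → di = -44.34 cm (virtual image)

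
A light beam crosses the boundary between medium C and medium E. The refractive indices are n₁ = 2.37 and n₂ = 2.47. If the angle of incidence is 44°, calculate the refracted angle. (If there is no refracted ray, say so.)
sin θ₂ = (n₁/n₂)·sin θ₁ = 0.6665 → θ₂ = 41.8°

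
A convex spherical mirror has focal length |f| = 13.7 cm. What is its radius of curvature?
R = 2|f| = 27.4 cm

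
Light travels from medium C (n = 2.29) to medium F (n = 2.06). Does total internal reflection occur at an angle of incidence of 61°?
θc = arcsin(n₂/n₁) = 64.1°; 61° < θc, so no — the ray refracts.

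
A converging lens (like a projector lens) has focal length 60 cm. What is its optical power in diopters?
P = 1/f = 1.667 D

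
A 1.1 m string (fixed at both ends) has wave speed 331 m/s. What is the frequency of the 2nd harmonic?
fₙ = nv/(2L) = 300.9 Hz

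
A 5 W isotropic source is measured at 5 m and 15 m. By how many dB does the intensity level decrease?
Δβ = 20·log₁₀(r₂/r₁) = 9.542 dB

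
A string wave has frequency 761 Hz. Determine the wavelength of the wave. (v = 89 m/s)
λ = v/f = 0.117 m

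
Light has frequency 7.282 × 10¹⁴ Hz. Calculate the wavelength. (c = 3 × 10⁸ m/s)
λ = c/f = 412 nm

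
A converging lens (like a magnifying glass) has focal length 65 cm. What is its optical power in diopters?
P = 1/f = 1.538 D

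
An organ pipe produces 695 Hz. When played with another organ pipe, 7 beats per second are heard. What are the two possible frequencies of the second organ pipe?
f₂ = 695 ± 7 Hz → 702 Hz or 688 Hz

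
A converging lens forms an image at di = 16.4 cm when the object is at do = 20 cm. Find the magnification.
M = −di/do = -0.82 (inverted image)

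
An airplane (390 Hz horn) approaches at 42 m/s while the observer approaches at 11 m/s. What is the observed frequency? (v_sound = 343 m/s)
f_obs = f·(v + v_o)/(v − v_s) = 458.7 Hz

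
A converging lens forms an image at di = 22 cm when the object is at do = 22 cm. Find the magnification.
M = −di/do = -1 (inverted image)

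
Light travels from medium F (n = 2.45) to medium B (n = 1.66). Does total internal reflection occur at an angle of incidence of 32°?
θc = arcsin(n₂/n₁) = 42.65°; 32° < θc, so no — the ray refracts.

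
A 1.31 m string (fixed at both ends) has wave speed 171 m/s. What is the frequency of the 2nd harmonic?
fₙ = nv/(2L) = 130.5 Hz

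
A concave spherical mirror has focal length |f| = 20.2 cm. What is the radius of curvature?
R = 2|f| = 40.4 cm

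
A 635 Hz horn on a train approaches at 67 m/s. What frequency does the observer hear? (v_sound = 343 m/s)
f_obs = f·v/(v − v_s) = 789.1 Hz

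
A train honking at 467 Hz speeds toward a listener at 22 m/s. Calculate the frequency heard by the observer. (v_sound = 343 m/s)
f_obs = f·v/(v − v_s) = 499 Hz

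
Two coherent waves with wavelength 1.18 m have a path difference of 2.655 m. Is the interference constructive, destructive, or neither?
neither (partial) — path difference = 2.25λ, neither a whole number of wavelengths nor an odd multiple of λ/2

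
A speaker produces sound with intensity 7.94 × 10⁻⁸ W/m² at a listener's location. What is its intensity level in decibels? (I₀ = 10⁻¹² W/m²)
β = 10·log₁₀(I/I₀) = 49 dB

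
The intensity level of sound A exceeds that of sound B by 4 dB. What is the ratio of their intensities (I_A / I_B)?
I_A/I_B = 10^(Δβ/10) = 2.512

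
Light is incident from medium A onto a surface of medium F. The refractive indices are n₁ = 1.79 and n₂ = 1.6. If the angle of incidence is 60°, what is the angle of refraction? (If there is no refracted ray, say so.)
sin θ₂ = (n₁/n₂)·sin θ₁ = 0.9689 → θ₂ = 75.67°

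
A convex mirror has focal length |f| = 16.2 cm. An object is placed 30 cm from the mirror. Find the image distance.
f = −16.2 cm (convex); 1/di = 1/f − 1/do → di = -10.52 cm (virtual image, behind mirror)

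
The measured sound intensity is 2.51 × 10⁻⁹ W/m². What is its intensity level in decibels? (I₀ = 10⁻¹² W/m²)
β = 10·log₁₀(I/I₀) = 34 dB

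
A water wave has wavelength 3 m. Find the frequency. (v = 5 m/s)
f = v/λ = 1.667 Hz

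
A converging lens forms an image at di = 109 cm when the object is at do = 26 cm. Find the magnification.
M = −di/do = -4.192 (inverted image)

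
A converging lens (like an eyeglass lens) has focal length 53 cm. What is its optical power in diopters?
P = 1/f = 1.887 D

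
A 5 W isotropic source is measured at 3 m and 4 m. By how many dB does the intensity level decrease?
Δβ = 20·log₁₀(r₂/r₁) = 2.499 dB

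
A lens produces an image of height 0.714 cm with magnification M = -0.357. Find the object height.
ho = |hi|/|M| = 2 cm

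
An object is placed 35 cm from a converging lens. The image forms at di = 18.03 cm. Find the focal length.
1/f = 1/do + 1/di → f = 11.9 cm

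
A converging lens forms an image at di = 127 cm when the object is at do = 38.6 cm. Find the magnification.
M = −di/do = -3.29 (inverted image)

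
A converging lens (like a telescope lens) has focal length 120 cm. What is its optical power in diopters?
P = 1/f = 0.8333 D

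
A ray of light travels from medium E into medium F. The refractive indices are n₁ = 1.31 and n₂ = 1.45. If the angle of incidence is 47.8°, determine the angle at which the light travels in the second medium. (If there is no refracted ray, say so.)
sin θ₂ = (n₁/n₂)·sin θ₁ = 0.6693 → θ₂ = 42.01°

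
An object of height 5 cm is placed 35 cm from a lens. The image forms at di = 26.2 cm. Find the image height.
hi = (-di/do) × ho = -3.743 cm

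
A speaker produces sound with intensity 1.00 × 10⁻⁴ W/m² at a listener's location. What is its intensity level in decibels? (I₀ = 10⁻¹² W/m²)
β = 10·log₁₀(I/I₀) = 80 dB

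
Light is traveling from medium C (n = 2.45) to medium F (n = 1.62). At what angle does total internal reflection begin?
θc = arcsin(n₂/n₁) = 41.39°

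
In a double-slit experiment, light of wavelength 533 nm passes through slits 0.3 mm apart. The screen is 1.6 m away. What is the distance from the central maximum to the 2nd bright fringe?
y = mλL/d = 5.685 mm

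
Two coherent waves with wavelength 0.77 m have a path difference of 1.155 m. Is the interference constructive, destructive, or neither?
destructive — path difference = 1.5λ, an odd multiple of λ/2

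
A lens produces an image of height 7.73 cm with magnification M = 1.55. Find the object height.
ho = |hi|/|M| = 4.987 cm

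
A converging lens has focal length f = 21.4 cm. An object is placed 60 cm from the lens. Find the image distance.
1/di = 1/f − 1/do → di = 33.26 cm (real image)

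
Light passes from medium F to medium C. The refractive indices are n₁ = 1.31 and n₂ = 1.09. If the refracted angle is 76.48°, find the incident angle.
sin θ₁ = (n₂/n₁)·sin θ₂ → θ₁ = 54°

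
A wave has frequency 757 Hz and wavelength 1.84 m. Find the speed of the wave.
v = fλ = 1393 m/s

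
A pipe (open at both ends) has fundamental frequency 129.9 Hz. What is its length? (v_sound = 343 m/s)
L = v/(2f₁) = 1.32 m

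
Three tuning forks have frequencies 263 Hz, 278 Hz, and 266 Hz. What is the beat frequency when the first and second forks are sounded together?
15 Hz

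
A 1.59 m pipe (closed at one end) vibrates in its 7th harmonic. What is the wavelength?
λₙ = 4L/n = 0.9086 m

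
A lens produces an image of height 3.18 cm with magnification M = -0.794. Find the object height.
ho = |hi|/|M| = 4.005 cm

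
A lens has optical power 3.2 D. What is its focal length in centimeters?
f = 1/P = 31.25 cm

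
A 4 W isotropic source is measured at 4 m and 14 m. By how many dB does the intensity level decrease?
Δβ = 20·log₁₀(r₂/r₁) = 10.88 dB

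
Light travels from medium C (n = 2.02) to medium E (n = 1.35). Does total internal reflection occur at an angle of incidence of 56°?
θc = arcsin(n₂/n₁) = 41.94°; 56° > θc, so yes — total internal reflection.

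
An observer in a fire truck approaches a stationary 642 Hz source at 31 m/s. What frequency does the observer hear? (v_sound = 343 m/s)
f_obs = f·(v + v_o)/v = 700 Hz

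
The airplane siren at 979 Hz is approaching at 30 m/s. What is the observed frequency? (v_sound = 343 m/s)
f_obs = f·v/(v − v_s) = 1073 Hz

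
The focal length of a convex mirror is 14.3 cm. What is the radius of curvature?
R = 2|f| = 28.6 cm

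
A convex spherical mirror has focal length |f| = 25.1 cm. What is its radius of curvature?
R = 2|f| = 50.2 cm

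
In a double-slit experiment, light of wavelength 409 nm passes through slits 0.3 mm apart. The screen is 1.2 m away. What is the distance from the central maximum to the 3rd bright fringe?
y = mλL/d = 4.908 mm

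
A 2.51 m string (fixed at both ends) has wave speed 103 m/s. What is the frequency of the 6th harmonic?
fₙ = nv/(2L) = 123.1 Hz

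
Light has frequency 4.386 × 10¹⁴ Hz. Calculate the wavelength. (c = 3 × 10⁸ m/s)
λ = c/f = 684 nm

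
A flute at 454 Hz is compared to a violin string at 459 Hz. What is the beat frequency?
5 Hz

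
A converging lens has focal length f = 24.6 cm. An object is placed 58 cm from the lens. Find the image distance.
1/di = 1/f − 1/do → di = 42.72 cm (real image)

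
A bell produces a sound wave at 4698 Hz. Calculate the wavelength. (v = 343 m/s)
λ = v/f = 0.07301 m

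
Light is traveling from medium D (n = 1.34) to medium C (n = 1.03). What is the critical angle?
θc = arcsin(n₂/n₁) = 50.23°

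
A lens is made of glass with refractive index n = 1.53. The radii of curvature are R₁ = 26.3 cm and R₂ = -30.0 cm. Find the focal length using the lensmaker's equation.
1/f = (n − 1)(1/R₁ − 1/R₂) → f = 26.44 cm (converging lens)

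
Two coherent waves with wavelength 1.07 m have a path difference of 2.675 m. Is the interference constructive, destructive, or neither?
destructive — path difference = 2.5λ, an odd multiple of λ/2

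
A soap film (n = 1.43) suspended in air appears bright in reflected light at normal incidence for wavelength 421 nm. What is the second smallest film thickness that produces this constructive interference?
2nt = (m − ½)λ with m = 2 → t = (m − ½)λ/(2n) = 220.8 nm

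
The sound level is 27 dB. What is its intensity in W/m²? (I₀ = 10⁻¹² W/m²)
I = I₀·10^(β/10) = 5.01 × 10⁻¹⁰ W/m²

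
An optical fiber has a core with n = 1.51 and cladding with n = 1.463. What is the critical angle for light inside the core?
θc = arcsin(n_cladding/n_core) = 75.67°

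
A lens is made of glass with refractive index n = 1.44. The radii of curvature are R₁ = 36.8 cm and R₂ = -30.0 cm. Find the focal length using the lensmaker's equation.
1/f = (n − 1)(1/R₁ − 1/R₂) → f = 37.56 cm (converging lens)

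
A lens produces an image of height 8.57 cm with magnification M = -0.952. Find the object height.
ho = |hi|/|M| = 9.002 cm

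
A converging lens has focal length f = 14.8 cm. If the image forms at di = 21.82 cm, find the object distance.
1/do = 1/f − 1/di → do = 46 cm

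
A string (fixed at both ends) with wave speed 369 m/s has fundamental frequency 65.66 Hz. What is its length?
L = v/(2f₁) = 2.81 m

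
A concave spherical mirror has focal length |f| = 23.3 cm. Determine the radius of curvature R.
R = 2|f| = 46.6 cm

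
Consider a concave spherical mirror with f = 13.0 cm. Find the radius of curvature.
R = 2|f| = 26 cm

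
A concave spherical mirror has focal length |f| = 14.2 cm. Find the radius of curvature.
R = 2|f| = 28.4 cm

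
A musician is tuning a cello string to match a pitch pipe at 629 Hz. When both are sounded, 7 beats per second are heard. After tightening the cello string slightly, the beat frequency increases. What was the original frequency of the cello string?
636 Hz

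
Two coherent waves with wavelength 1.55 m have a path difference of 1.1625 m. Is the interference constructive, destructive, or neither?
neither (partial) — path difference = 0.75λ, neither a whole number of wavelengths nor an odd multiple of λ/2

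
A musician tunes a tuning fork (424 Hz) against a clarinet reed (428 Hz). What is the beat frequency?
4 Hz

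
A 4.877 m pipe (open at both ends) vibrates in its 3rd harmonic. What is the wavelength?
λₙ = 2L/n = 3.251 m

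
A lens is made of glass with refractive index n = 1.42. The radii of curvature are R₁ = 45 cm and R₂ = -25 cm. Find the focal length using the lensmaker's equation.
1/f = (n − 1)(1/R₁ − 1/R₂) → f = 38.27 cm (converging lens)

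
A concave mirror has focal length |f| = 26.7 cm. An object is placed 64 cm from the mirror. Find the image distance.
f = +26.7 cm (concave); 1/di = 1/f − 1/do → di = 45.81 cm (real image, in front of mirror)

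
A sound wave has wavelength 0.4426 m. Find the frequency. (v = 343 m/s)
f = v/λ = 775 Hz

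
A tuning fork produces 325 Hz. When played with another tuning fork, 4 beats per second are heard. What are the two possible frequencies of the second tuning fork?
f₂ = 325 ± 4 Hz → 329 Hz or 321 Hz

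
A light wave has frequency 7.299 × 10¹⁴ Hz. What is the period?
T = 1/f = 1.370 × 10⁻¹⁵ s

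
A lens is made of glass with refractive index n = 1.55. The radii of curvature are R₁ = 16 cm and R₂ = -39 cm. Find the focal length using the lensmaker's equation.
1/f = (n − 1)(1/R₁ − 1/R₂) → f = 20.63 cm (converging lens)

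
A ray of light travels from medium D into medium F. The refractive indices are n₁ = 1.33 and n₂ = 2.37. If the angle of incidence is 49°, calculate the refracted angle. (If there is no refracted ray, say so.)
sin θ₂ = (n₁/n₂)·sin θ₁ = 0.4235 → θ₂ = 25.06°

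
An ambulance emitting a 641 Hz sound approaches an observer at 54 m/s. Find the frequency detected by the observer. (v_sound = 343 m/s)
f_obs = f·v/(v − v_s) = 760.8 Hz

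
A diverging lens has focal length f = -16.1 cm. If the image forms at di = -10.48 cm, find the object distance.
1/do = 1/f − 1/di → do = 30.02 cm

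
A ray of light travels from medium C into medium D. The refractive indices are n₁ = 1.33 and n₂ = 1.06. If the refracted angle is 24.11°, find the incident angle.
sin θ₁ = (n₂/n₁)·sin θ₂ → θ₁ = 19°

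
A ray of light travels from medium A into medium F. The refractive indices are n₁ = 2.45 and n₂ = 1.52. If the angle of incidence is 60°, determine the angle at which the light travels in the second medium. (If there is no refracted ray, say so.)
sin θ₂ = (n₁/n₂)·sin θ₁ = 1.396 > 1, so there is no refracted ray — the light undergoes total internal reflection.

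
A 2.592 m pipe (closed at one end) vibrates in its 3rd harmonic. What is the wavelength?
λₙ = 4L/n = 3.456 m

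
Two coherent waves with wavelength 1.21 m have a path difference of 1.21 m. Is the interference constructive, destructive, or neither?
constructive — path difference = 1λ, a whole number of wavelengths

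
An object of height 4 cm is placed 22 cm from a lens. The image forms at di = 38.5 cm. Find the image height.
hi = (-di/do) × ho = -7 cm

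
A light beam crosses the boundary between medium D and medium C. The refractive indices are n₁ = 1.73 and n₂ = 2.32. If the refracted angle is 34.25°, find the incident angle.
sin θ₁ = (n₂/n₁)·sin θ₂ → θ₁ = 49°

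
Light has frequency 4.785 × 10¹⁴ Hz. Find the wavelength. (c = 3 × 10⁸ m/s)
λ = c/f = 627 nm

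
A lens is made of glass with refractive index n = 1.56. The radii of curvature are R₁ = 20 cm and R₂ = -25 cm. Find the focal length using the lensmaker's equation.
1/f = (n − 1)(1/R₁ − 1/R₂) → f = 19.84 cm (converging lens)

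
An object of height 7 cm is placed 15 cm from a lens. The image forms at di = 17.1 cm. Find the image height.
hi = (-di/do) × ho = -7.98 cm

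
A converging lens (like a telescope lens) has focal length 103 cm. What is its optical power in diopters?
P = 1/f = 0.9709 D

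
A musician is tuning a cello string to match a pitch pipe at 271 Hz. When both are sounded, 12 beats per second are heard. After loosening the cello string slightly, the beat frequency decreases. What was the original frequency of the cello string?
283 Hz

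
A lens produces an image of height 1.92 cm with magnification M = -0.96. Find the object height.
ho = |hi|/|M| = 2 cm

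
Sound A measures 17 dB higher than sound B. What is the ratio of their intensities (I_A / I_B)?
I_A/I_B = 10^(Δβ/10) = 50.12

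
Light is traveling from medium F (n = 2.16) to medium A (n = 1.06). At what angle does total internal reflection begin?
θc = arcsin(n₂/n₁) = 29.39°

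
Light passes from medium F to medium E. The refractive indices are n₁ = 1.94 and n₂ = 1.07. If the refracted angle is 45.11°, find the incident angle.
sin θ₁ = (n₂/n₁)·sin θ₂ → θ₁ = 23°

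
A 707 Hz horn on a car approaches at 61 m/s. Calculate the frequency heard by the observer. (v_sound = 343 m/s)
f_obs = f·v/(v − v_s) = 859.9 Hz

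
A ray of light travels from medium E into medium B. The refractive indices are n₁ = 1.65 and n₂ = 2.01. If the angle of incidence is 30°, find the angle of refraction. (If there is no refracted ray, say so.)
sin θ₂ = (n₁/n₂)·sin θ₁ = 0.4104 → θ₂ = 24.23°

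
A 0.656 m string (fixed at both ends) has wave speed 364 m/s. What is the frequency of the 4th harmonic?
fₙ = nv/(2L) = 1110 Hz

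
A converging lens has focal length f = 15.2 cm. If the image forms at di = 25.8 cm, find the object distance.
1/do = 1/f − 1/di → do = 37 cm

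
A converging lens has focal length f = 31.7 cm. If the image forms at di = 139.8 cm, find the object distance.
1/do = 1/f − 1/di → do = 41 cm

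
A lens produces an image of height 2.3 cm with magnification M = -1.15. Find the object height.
ho = |hi|/|M| = 2 cm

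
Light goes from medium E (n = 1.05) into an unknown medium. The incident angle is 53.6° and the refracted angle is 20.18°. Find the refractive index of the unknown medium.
n₂ = n₁·sin θ₁ / sin θ₂ = 2.45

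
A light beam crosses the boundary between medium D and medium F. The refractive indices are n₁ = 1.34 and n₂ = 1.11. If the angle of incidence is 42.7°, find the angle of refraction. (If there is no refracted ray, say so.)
sin θ₂ = (n₁/n₂)·sin θ₁ = 0.8187 → θ₂ = 54.95°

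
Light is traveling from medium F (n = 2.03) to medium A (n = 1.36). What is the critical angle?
θc = arcsin(n₂/n₁) = 42.06°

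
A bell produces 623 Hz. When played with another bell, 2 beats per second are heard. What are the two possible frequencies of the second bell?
f₂ = 623 ± 2 Hz → 625 Hz or 621 Hz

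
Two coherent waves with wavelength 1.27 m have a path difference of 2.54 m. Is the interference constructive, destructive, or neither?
constructive — path difference = 2λ, a whole number of wavelengths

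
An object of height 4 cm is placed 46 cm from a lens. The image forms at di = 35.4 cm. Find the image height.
hi = (-di/do) × ho = -3.078 cm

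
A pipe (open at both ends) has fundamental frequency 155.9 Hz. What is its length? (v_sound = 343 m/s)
L = v/(2f₁) = 1.1 m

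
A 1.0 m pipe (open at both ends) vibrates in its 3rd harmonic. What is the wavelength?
λₙ = 2L/n = 0.6667 m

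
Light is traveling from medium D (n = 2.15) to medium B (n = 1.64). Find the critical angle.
θc = arcsin(n₂/n₁) = 49.71°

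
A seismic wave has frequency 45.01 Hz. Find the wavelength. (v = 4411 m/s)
λ = v/f = 98 m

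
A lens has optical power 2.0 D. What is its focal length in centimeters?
f = 1/P = 50 cm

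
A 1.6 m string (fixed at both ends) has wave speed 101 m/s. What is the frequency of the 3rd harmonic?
fₙ = nv/(2L) = 94.69 Hz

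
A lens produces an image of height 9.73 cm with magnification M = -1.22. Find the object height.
ho = |hi|/|M| = 7.975 cm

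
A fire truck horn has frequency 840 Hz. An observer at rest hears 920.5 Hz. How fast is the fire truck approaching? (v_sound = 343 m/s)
v_s = v·(1 − f/f_obs) = 30 m/s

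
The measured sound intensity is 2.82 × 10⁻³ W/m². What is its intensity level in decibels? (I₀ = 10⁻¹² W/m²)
β = 10·log₁₀(I/I₀) = 94.5 dB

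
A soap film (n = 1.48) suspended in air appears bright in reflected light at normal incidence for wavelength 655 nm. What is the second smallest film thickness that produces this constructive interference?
2nt = (m − ½)λ with m = 2 → t = (m − ½)λ/(2n) = 331.9 nm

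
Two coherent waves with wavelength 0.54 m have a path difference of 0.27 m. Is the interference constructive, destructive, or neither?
destructive — path difference = 0.5λ, an odd multiple of λ/2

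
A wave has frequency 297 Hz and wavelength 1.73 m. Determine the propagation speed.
v = fλ = 513.8 m/s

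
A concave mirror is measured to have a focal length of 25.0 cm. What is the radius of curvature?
R = 2|f| = 50 cm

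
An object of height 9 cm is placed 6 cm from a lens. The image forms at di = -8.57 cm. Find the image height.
hi = (-di/do) × ho = 12.86 cm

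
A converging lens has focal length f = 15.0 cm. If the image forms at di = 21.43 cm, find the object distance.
1/do = 1/f − 1/di → do = 49.99 cm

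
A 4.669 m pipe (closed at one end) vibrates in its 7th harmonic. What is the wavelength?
λₙ = 4L/n = 2.668 m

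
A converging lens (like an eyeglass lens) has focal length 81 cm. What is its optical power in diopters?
P = 1/f = 1.235 D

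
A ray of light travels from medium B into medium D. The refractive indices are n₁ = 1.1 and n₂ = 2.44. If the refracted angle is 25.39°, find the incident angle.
sin θ₁ = (n₂/n₁)·sin θ₂ → θ₁ = 72.01°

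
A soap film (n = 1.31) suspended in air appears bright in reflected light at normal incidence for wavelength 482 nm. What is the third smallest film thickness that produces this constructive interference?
2nt = (m − ½)λ with m = 3 → t = (m − ½)λ/(2n) = 459.9 nm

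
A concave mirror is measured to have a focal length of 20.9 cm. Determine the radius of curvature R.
R = 2|f| = 41.8 cm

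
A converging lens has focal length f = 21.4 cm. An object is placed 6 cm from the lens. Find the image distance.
1/di = 1/f − 1/do → di = -8.338 cm (virtual image)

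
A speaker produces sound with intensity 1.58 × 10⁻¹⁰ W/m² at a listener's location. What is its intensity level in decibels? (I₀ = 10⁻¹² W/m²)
β = 10·log₁₀(I/I₀) = 21.99 dB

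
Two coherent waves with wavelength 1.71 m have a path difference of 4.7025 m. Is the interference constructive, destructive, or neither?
neither (partial) — path difference = 2.75λ, neither a whole number of wavelengths nor an odd multiple of λ/2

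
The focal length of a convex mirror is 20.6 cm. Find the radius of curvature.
R = 2|f| = 41.2 cm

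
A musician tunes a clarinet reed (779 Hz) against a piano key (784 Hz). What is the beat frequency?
5 Hz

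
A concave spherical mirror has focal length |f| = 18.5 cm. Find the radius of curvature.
R = 2|f| = 37 cm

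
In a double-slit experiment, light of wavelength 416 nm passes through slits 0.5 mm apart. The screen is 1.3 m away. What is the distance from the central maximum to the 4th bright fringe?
y = mλL/d = 4.326 mm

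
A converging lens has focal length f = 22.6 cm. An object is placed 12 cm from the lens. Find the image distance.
1/di = 1/f − 1/do → di = -25.58 cm (virtual image)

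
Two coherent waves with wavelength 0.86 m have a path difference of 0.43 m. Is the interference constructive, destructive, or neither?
destructive — path difference = 0.5λ, an odd multiple of λ/2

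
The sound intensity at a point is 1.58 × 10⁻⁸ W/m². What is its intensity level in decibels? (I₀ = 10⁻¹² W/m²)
β = 10·log₁₀(I/I₀) = 41.99 dB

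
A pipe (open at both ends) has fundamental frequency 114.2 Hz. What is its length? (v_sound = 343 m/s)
L = v/(2f₁) = 1.502 m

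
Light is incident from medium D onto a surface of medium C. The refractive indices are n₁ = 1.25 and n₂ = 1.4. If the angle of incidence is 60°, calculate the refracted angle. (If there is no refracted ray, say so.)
sin θ₂ = (n₁/n₂)·sin θ₁ = 0.7732 → θ₂ = 50.65°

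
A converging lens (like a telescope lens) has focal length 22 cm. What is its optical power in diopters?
P = 1/f = 4.545 D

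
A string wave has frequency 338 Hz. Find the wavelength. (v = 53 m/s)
λ = v/f = 0.1568 m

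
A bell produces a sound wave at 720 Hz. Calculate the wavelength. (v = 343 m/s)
λ = v/f = 0.4764 m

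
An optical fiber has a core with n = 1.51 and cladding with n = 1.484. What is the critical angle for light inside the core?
θc = arcsin(n_cladding/n_core) = 79.35°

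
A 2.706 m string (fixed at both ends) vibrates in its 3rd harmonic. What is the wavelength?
λₙ = 2L/n = 1.804 m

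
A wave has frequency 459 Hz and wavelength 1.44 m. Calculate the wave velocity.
v = fλ = 661 m/s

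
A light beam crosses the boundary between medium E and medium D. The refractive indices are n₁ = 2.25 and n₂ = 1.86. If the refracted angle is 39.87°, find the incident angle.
sin θ₁ = (n₂/n₁)·sin θ₂ → θ₁ = 32°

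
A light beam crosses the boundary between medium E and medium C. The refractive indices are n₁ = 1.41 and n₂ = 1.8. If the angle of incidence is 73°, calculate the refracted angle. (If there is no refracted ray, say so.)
sin θ₂ = (n₁/n₂)·sin θ₁ = 0.7491 → θ₂ = 48.51°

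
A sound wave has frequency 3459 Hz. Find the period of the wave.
T = 1/f = 2.891 × 10⁻⁴ s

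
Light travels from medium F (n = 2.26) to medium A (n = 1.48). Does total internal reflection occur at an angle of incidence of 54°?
θc = arcsin(n₂/n₁) = 40.91°; 54° > θc, so yes — total internal reflection.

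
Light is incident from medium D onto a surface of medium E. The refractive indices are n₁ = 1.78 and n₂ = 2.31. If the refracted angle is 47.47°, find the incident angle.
sin θ₁ = (n₂/n₁)·sin θ₂ → θ₁ = 73.01°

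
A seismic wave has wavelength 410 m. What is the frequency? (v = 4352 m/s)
f = v/λ = 10.61 Hz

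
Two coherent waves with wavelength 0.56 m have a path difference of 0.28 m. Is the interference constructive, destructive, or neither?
destructive — path difference = 0.5λ, an odd multiple of λ/2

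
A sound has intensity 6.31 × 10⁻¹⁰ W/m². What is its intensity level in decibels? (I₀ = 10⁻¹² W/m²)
β = 10·log₁₀(I/I₀) = 28 dB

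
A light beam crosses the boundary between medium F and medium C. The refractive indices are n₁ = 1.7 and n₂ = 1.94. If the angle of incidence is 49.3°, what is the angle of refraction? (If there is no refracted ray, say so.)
sin θ₂ = (n₁/n₂)·sin θ₁ = 0.6643 → θ₂ = 41.63°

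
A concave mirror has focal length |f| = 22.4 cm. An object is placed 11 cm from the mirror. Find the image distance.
f = +22.4 cm (concave); 1/di = 1/f − 1/do → di = -21.61 cm (virtual image, behind mirror)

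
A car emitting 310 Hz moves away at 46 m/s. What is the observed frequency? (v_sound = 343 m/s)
f_obs = f·v/(v + v_s) = 273.3 Hz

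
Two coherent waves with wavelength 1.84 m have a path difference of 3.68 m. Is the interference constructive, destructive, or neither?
constructive — path difference = 2λ, a whole number of wavelengths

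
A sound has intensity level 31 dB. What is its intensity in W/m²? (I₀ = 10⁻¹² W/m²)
I = I₀·10^(β/10) = 1.26 × 10⁻⁹ W/m²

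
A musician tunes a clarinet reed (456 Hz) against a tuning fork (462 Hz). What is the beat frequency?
6 Hz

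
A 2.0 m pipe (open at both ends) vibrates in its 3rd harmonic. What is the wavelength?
λₙ = 2L/n = 1.333 m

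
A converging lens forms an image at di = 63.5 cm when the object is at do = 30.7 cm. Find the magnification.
M = −di/do = -2.068 (inverted image)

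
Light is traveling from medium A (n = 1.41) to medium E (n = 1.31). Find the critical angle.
θc = arcsin(n₂/n₁) = 68.29°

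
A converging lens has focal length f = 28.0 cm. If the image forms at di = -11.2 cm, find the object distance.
1/do = 1/f − 1/di → do = 8 cm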